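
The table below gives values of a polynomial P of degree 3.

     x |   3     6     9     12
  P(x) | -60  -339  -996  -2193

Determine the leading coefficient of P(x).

Write P(x) = ax^3 + bx^2 + cx + d. Substituting each data point gives a linear system:
  27a + 9b + 3c + d = -60
  216a + 36b + 6c + d = -339
  729a + 81b + 9c + d = -996
  1728a + 144b + 12c + d = -2193
Solving the system yields a = -1, b = -3, c = -3, d = 3.
So P(x) = -x^3 - 3x^2 - 3x + 3.
The leading coefficient is -1.

-1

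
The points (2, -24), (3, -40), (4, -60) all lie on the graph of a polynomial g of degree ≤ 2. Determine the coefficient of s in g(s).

Write g(s) = as^2 + bs + c. Substituting each data point gives a linear system:
  4a + 2b + c = -24
  9a + 3b + c = -40
  16a + 4b + c = -60
Solving the system yields a = -2, b = -6, c = -4.
So g(s) = -2s^2 - 6s - 4.
The coefficient of s is -6.

-6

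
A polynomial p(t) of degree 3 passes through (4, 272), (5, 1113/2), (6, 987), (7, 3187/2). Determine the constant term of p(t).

Write p(t) = at^3 + bt^2 + ct + d. Substituting each data point gives a linear system:
  64a + 16b + 4c + d = 272
  125a + 25b + 5c + d = 1113/2
  216a + 36b + 6c + d = 987
  343a + 49b + 7c + d = 3187/2
Solving the system yields a = 5, b = -2, c = -5/2, d = -6.
So p(t) = 5t^3 - 2t^2 - (5/2)t - 6.
The constant term is -6.

-6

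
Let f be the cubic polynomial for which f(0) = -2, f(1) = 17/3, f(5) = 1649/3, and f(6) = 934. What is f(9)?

Write f(s) = as^3 + bs^2 + cs + d. Substituting each data point gives a linear system:
  d = -2
  a + b + c + d = 17/3
  125a + 25b + 5c + d = 1649/3
  216a + 36b + 6c + d = 934
Solving the system yields a = 4, b = 5/3, c = 2, d = -2.
So f(s) = 4s^3 + (5/3)s^2 + 2s - 2.
Then f(9) = 3067.

3067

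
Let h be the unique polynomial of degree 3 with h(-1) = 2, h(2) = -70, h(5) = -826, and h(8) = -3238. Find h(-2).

42

Forward differences of the values at t = -1, 2, 5, 8:
  h  : 2  -70  -826  -3238
  Δ  : -72  -756  -2412
  Δ^2: -684  -1656
  Δ^3: -972
The third differences are constant, confirming degree 3.
Interpolating (Newton forward form) and evaluating at t = -2 gives h(-2) = 42.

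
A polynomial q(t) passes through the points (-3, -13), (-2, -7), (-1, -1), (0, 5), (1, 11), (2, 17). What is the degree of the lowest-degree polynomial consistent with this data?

Forward differences of the values at t = -3, -2, -1, 0, 1, 2:
  q  : -13  -7  -1  5  11  17
  Δ  : 6  6  6  6  6
  Δ^2: 0  0  0  0
  Δ^3: 0  0  0
  Δ^4: 0  0
  Δ^5: 0
The first differences are constant (6) and nonzero, while all higher differences vanish, so the minimal degree is 1.

1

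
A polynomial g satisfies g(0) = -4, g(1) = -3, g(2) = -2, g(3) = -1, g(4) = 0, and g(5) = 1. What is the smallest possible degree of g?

Forward differences of the values at u = 0, 1, 2, 3, 4, 5:
  g  : -4  -3  -2  -1  0  1
  Δ  : 1  1  1  1  1
  Δ^2: 0  0  0  0
  Δ^3: 0  0  0
  Δ^4: 0  0
  Δ^5: 0
The first differences are constant (1) and nonzero, while all higher differences vanish, so the minimal degree is 1.

1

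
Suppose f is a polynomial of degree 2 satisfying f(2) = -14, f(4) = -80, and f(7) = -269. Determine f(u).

Using the Lagrange interpolation formula with nodes 2, 4, 7:
  L_0(u) = (u - 4)(u - 7) / 10
  L_1(u) = (u - 2)(u - 7) / -6
  L_2(u) = (u - 2)(u - 4) / 15
Then f(u) = -14·L_0(u) - 80·L_1(u) - 269·L_2(u).
Expanding and collecting terms gives f(u) = -6u^2 + 3u + 4.
Check: f(2) = -14. ✓

f(u) = -6u^2 + 3u + 4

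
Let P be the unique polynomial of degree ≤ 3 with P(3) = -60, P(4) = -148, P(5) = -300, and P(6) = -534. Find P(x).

P(x) = -3x^3 + 4x^2 - 5x

Write P(x) = ax^3 + bx^2 + cx + d. Substituting each data point gives a linear system:
  27a + 9b + 3c + d = -60
  64a + 16b + 4c + d = -148
  125a + 25b + 5c + d = -300
  216a + 36b + 6c + d = -534
Solving the system yields a = -3, b = 4, c = -5, d = 0.
So P(x) = -3x^3 + 4x^2 - 5x.
Check: P(3) = -60. ✓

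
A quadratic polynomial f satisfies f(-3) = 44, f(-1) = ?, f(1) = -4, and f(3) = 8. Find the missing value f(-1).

The 3 known points determine the degree-2 polynomial uniquely.
Write f(n) = an^2 + bn + c. Substituting each data point gives a linear system:
  9a - 3b + c = 44
  a + b + c = -4
  9a + 3b + c = 8
Solving the system yields a = 3, b = -6, c = -1.
So f(n) = 3n^2 - 6n - 1.
Then f(-1) = 8.

8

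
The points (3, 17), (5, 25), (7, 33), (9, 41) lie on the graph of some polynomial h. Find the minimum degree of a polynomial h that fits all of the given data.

1

Forward differences of the values at n = 3, 5, 7, 9:
  h  : 17  25  33  41
  Δ  : 8  8  8
  Δ^2: 0  0
  Δ^3: 0
The first differences are constant (8) and nonzero, while all higher differences vanish, so the minimal degree is 1.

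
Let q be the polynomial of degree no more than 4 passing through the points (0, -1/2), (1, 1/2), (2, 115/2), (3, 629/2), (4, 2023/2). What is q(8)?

32719/2

Using the Lagrange interpolation formula with nodes 0, 1, 2, 3, 4:
  L_0(n) = (n - 1)(n - 2)(n - 3)(n - 4) / 24
  L_1(n) = n(n - 2)(n - 3)(n - 4) / -6
  L_2(n) = n(n - 1)(n - 3)(n - 4) / 4
  L_3(n) = n(n - 1)(n - 2)(n - 4) / -6
  L_4(n) = n(n - 1)(n - 2)(n - 3) / 24
Then q(n) = -1/2·L_0(n) + 1/2·L_1(n) + 115/2·L_2(n) + 629/2·L_3(n) + 2023/2·L_4(n).
Expanding and collecting terms gives q(n) = 4n^4 - 3n - 1/2.
Evaluating at n = 8: q(8) = 32719/2.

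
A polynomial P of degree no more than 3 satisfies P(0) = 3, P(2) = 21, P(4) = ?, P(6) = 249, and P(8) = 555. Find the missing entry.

87

The 4 known points determine the degree-3 polynomial uniquely.
Write P(n) = an^3 + bn^2 + cn + d. Substituting each data point gives a linear system:
  d = 3
  8a + 4b + 2c + d = 21
  216a + 36b + 6c + d = 249
  512a + 64b + 8c + d = 555
Solving the system yields a = 1, b = 0, c = 5, d = 3.
So P(n) = n³ + 5n + 3.
Then P(4) = 87.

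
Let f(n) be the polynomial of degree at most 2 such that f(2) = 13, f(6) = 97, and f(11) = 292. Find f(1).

2

Write f(n) = an^2 + bn + c. Substituting each data point gives a linear system:
  4a + 2b + c = 13
  36a + 6b + c = 97
  121a + 11b + c = 292
Solving the system yields a = 2, b = 5, c = -5.
So f(n) = 2n² + 5n - 5.
Then f(1) = 2.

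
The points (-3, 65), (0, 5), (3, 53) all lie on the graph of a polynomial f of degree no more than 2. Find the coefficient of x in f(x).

Write f(x) = ax^2 + bx + c. Substituting each data point gives a linear system:
  9a - 3b + c = 65
  c = 5
  9a + 3b + c = 53
Solving the system yields a = 6, b = -2, c = 5.
So f(x) = 6x² - 2x + 5.
The coefficient of x is -2.

-2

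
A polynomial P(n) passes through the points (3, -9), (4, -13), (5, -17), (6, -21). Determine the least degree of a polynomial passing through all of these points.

Forward differences of the values at n = 3, 4, 5, 6:
  P  : -9  -13  -17  -21
  Δ  : -4  -4  -4
  Δ^2: 0  0
  Δ^3: 0
The first differences are constant (-4) and nonzero, while all higher differences vanish, so the minimal degree is 1.

1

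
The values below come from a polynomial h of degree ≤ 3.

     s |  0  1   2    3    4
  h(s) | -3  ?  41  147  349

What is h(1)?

1

On equispaced nodes a degree-3 polynomial has vanishing fourth forward difference, so
  h(0) - 4·h(1) + 6·h(2) - 4·h(3) + h(4) = 0.
Substituting the known values and solving for h(1):
  -4·h(1) = -4
  h(1) = 1.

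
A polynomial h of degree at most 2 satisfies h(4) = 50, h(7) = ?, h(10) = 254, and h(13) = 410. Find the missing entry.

The 3 known points determine the degree-2 polynomial uniquely.
Write h(u) = au^2 + bu + c. Substituting each data point gives a linear system:
  16a + 4b + c = 50
  100a + 10b + c = 254
  169a + 13b + c = 410
Solving the system yields a = 2, b = 6, c = -6.
So h(u) = 2u^2 + 6u - 6.
Then h(7) = 134.

134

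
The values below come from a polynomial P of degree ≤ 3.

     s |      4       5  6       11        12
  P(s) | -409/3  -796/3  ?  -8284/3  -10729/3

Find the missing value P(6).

The 4 known points determine the degree-3 polynomial uniquely.
Write P(s) = as^3 + bs^2 + cs + d. Substituting each data point gives a linear system:
  64a + 16b + 4c + d = -409/3
  125a + 25b + 5c + d = -796/3
  1331a + 121b + 11c + d = -8284/3
  1728a + 144b + 12c + d = -10729/3
Solving the system yields a = -2, b = -1, c = 2, d = -1/3.
So P(s) = -2s^3 - s^2 + 2s - 1/3.
Then P(6) = -1369/3.

-1369/3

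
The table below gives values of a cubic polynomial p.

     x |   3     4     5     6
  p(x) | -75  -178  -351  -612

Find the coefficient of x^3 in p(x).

Write p(x) = ax^3 + bx^2 + cx + d. Substituting each data point gives a linear system:
  27a + 9b + 3c + d = -75
  64a + 16b + 4c + d = -178
  125a + 25b + 5c + d = -351
  216a + 36b + 6c + d = -612
Solving the system yields a = -3, b = 1, c = 1, d = -6.
So p(x) = -3x³ + x² + x - 6.
The leading coefficient is -3.

-3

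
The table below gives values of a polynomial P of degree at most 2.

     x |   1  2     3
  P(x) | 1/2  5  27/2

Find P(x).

Using the Lagrange interpolation formula with nodes 1, 2, 3:
  L_0(x) = (x - 2)(x - 3) / 2
  L_1(x) = (x - 1)(x - 3) / -1
  L_2(x) = (x - 1)(x - 2) / 2
Then P(x) = 1/2·L_0(x) + 5·L_1(x) + 27/2·L_2(x).
Expanding and collecting terms gives P(x) = 2x² - (3/2)x.
Check: P(2) = 5. ✓

P(x) = 2x^2 - (3/2)x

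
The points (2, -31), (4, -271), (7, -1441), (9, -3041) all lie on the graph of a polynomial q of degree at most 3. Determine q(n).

q(n) = -4n^3 - 2n^2 + 4n + 1

Using the Lagrange interpolation formula with nodes 2, 4, 7, 9:
  L_0(n) = (n - 4)(n - 7)(n - 9) / -70
  L_1(n) = (n - 2)(n - 7)(n - 9) / 30
  L_2(n) = (n - 2)(n - 4)(n - 9) / -30
  L_3(n) = (n - 2)(n - 4)(n - 7) / 70
Then q(n) = -31·L_0(n) - 271·L_1(n) - 1441·L_2(n) - 3041·L_3(n).
Expanding and collecting terms gives q(n) = -4n³ - 2n² + 4n + 1.
Check: q(9) = -3041. ✓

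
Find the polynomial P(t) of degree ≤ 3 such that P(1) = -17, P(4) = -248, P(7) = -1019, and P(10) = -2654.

P(t) = -2t^3 - 6t^2 - 5t - 4

Write P(t) = at^3 + bt^2 + ct + d. Substituting each data point gives a linear system:
  a + b + c + d = -17
  64a + 16b + 4c + d = -248
  343a + 49b + 7c + d = -1019
  1000a + 100b + 10c + d = -2654
Solving the system yields a = -2, b = -6, c = -5, d = -4.
So P(t) = -2t^3 - 6t^2 - 5t - 4.
Check: P(10) = -2654. ✓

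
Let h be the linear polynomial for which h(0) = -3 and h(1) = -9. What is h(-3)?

15

Using the Lagrange interpolation formula with nodes 0, 1:
  L_0(t) = (t - 1) / -1
  L_1(t) = t / 1
Then h(t) = -3·L_0(t) - 9·L_1(t).
Expanding and collecting terms gives h(t) = -6t - 3.
Evaluating at t = -3: h(-3) = 15.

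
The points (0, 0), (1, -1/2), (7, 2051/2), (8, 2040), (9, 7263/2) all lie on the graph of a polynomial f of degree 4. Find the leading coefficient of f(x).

1

Write f(x) = ax^4 + bx^3 + cx^2 + dx + e. Substituting each data point gives a linear system:
  e = 0
  a + b + c + d + e = -1/2
  2401a + 343b + 49c + 7d + e = 2051/2
  4096a + 512b + 64c + 8d + e = 2040
  6561a + 729b + 81c + 9d + e = 7263/2
Solving the system yields a = 1, b = -4, c = -1/2, d = 3, e = 0.
So f(x) = x^4 - 4x^3 - (1/2)x^2 + 3x.
The leading coefficient is 1.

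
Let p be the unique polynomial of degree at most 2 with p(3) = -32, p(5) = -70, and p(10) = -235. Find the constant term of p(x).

-5

Write p(x) = ax^2 + bx + c. Substituting each data point gives a linear system:
  9a + 3b + c = -32
  25a + 5b + c = -70
  100a + 10b + c = -235
Solving the system yields a = -2, b = -3, c = -5.
So p(x) = -2x^2 - 3x - 5.
The constant term is -5.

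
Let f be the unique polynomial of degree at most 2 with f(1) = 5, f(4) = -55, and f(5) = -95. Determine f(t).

Write f(t) = at^2 + bt + c. Substituting each data point gives a linear system:
  a + b + c = 5
  16a + 4b + c = -55
  25a + 5b + c = -95
Solving the system yields a = -5, b = 5, c = 5.
So f(t) = -5t² + 5t + 5.
Check: f(5) = -95. ✓

f(t) = -5t^2 + 5t + 5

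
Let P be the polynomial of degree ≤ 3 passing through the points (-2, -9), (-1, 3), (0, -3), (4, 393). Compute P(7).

1971

Using the Lagrange interpolation formula with nodes -2, -1, 0, 4:
  L_0(n) = (n + 1)n(n - 4) / -12
  L_1(n) = (n + 2)n(n - 4) / 5
  L_2(n) = (n + 2)(n + 1)(n - 4) / -8
  L_3(n) = (n + 2)(n + 1)n / 120
Then P(n) = -9·L_0(n) + 3·L_1(n) - 3·L_2(n) + 393·L_3(n).
Expanding and collecting terms gives P(n) = 5n^3 + 6n^2 - 5n - 3.
Evaluating at n = 7: P(7) = 1971.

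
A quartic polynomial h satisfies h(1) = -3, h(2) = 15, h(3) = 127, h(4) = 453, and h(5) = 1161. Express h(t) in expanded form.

h(t) = 2t^4 - 3t^2 - 3t + 1

Write h(t) = at^4 + bt^3 + ct^2 + dt + e. Substituting each data point gives a linear system:
  a + b + c + d + e = -3
  16a + 8b + 4c + 2d + e = 15
  81a + 27b + 9c + 3d + e = 127
  256a + 64b + 16c + 4d + e = 453
  625a + 125b + 25c + 5d + e = 1161
Solving the system yields a = 2, b = 0, c = -3, d = -3, e = 1.
So h(t) = 2t^4 - 3t^2 - 3t + 1.
Check: h(1) = -3. ✓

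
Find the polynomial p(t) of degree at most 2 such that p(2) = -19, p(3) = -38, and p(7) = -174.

Write p(t) = at^2 + bt + c. Substituting each data point gives a linear system:
  4a + 2b + c = -19
  9a + 3b + c = -38
  49a + 7b + c = -174
Solving the system yields a = -3, b = -4, c = 1.
So p(t) = -3t² - 4t + 1.
Check: p(2) = -19. ✓

p(t) = -3t^2 - 4t + 1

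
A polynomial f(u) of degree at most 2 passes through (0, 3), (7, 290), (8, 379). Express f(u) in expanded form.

Write f(u) = au^2 + bu + c. Substituting each data point gives a linear system:
  c = 3
  49a + 7b + c = 290
  64a + 8b + c = 379
Solving the system yields a = 6, b = -1, c = 3.
So f(u) = 6u² - u + 3.
Check: f(0) = 3. ✓

f(u) = 6u^2 - u + 3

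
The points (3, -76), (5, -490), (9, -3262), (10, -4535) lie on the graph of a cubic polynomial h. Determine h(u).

Write h(u) = au^3 + bu^2 + cu + d. Substituting each data point gives a linear system:
  27a + 9b + 3c + d = -76
  125a + 25b + 5c + d = -490
  729a + 81b + 9c + d = -3262
  1000a + 100b + 10c + d = -4535
Solving the system yields a = -5, b = 4, c = 6, d = 5.
So h(u) = -5u^3 + 4u^2 + 6u + 5.
Check: h(10) = -4535. ✓

h(u) = -5u^3 + 4u^2 + 6u + 5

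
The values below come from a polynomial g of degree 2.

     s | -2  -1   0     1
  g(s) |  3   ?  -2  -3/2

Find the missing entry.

On equispaced nodes a degree-2 polynomial has vanishing third forward difference, so
  - g(-2) + 3·g(-1) - 3·g(0) + g(1) = 0.
Substituting the known values and solving for g(-1):
  3·g(-1) = -3/2
  g(-1) = -1/2.

-1/2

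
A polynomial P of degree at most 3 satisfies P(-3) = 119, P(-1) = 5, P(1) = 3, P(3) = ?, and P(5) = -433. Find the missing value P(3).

The 4 known points determine the degree-3 polynomial uniquely.
Write P(n) = an^3 + bn^2 + cn + d. Substituting each data point gives a linear system:
  -27a + 9b - 3c + d = 119
  -a + b - c + d = 5
  a + b + c + d = 3
  125a + 25b + 5c + d = -433
Solving the system yields a = -4, b = 2, c = 3, d = 2.
So P(n) = -4n^3 + 2n^2 + 3n + 2.
Then P(3) = -79.

-79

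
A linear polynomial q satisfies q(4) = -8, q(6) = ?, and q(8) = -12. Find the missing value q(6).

-10

On equispaced nodes a degree-1 polynomial has vanishing second forward difference, so
  q(4) - 2·q(6) + q(8) = 0.
Substituting the known values and solving for q(6):
  -2·q(6) = 20
  q(6) = -10.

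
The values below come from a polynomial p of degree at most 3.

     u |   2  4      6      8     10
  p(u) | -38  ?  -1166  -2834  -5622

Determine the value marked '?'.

The 4 known points determine the degree-3 polynomial uniquely.
Write p(u) = au^3 + bu^2 + cu + d. Substituting each data point gives a linear system:
  8a + 4b + 2c + d = -38
  216a + 36b + 6c + d = -1166
  512a + 64b + 8c + d = -2834
  1000a + 100b + 10c + d = -5622
Solving the system yields a = -6, b = 4, c = -2, d = -2.
So p(u) = -6u^3 + 4u^2 - 2u - 2.
Then p(4) = -330.

-330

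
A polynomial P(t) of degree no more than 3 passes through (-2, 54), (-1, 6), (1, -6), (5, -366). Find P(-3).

162

Using the Lagrange interpolation formula with nodes -2, -1, 1, 5:
  L_0(t) = (t + 1)(t - 1)(t - 5) / -21
  L_1(t) = (t + 2)(t - 1)(t - 5) / 12
  L_2(t) = (t + 2)(t + 1)(t - 5) / -24
  L_3(t) = (t + 2)(t + 1)(t - 1) / 168
Then P(t) = 54·L_0(t) + 6·L_1(t) - 6·L_2(t) - 366·L_3(t).
Expanding and collecting terms gives P(t) = -4t³ + 6t² - 2t - 6.
Evaluating at t = -3: P(-3) = 162.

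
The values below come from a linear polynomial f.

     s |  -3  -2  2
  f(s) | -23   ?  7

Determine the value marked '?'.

The 2 known points determine the degree-1 polynomial uniquely.
Write f(s) = as + b. Substituting each data point gives a linear system:
  -3a + b = -23
  2a + b = 7
Solving the system yields a = 6, b = -5.
So f(s) = 6s - 5.
Then f(-2) = -17.

-17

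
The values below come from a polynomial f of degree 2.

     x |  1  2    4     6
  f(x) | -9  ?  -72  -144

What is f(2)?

-24

The 3 known points determine the degree-2 polynomial uniquely.
Write f(x) = ax^2 + bx + c. Substituting each data point gives a linear system:
  a + b + c = -9
  16a + 4b + c = -72
  36a + 6b + c = -144
Solving the system yields a = -3, b = -6, c = 0.
So f(x) = -3x^2 - 6x.
Then f(2) = -24.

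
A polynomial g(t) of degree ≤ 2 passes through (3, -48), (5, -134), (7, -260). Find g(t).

g(t) = -5t^2 - 3t + 6

Using the Lagrange interpolation formula with nodes 3, 5, 7:
  L_0(t) = (t - 5)(t - 7) / 8
  L_1(t) = (t - 3)(t - 7) / -4
  L_2(t) = (t - 3)(t - 5) / 8
Then g(t) = -48·L_0(t) - 134·L_1(t) - 260·L_2(t).
Expanding and collecting terms gives g(t) = -5t^2 - 3t + 6.
Check: g(5) = -134. ✓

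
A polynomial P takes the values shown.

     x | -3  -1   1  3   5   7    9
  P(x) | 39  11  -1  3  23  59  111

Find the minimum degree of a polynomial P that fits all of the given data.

2

Forward differences of the values at x = -3, -1, 1, 3, 5, 7, 9:
  P  : 39  11  -1  3  23  59  111
  Δ  : -28  -12  4  20  36  52
  Δ^2: 16  16  16  16  16
  Δ^3: 0  0  0  0
  Δ^4: 0  0  0
  Δ^5: 0  0
  Δ^6: 0
The second differences are constant (16) and nonzero, while all higher differences vanish, so the minimal degree is 2.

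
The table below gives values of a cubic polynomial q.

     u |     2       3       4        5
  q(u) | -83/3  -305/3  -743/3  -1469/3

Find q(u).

q(u) = -4u^3 + 2u + 1/3

Using the Lagrange interpolation formula with nodes 2, 3, 4, 5:
  L_0(u) = (u - 3)(u - 4)(u - 5) / -6
  L_1(u) = (u - 2)(u - 4)(u - 5) / 2
  L_2(u) = (u - 2)(u - 3)(u - 5) / -2
  L_3(u) = (u - 2)(u - 3)(u - 4) / 6
Then q(u) = -83/3·L_0(u) - 305/3·L_1(u) - 743/3·L_2(u) - 1469/3·L_3(u).
Expanding and collecting terms gives q(u) = -4u³ + 2u + 1/3.
Check: q(4) = -743/3. ✓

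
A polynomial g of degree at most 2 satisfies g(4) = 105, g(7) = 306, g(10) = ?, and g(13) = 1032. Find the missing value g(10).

The 3 known points determine the degree-2 polynomial uniquely.
Write g(u) = au^2 + bu + c. Substituting each data point gives a linear system:
  16a + 4b + c = 105
  49a + 7b + c = 306
  169a + 13b + c = 1032
Solving the system yields a = 6, b = 1, c = 5.
So g(u) = 6u² + u + 5.
Then g(10) = 615.

615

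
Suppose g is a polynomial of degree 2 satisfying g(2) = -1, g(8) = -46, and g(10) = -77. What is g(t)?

g(t) = -t^2 + (5/2)t - 2

Using the Lagrange interpolation formula with nodes 2, 8, 10:
  L_0(t) = (t - 8)(t - 10) / 48
  L_1(t) = (t - 2)(t - 10) / -12
  L_2(t) = (t - 2)(t - 8) / 16
Then g(t) = -1·L_0(t) - 46·L_1(t) - 77·L_2(t).
Expanding and collecting terms gives g(t) = -t^2 + (5/2)t - 2.
Check: g(8) = -46. ✓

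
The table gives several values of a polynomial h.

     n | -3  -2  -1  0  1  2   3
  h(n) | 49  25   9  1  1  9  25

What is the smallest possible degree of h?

Forward differences of the values at n = -3, -2, -1, 0, 1, 2, 3:
  h  : 49  25  9  1  1  9  25
  Δ  : -24  -16  -8  0  8  16
  Δ^2: 8  8  8  8  8
  Δ^3: 0  0  0  0
  Δ^4: 0  0  0
  Δ^5: 0  0
  Δ^6: 0
The second differences are constant (8) and nonzero, while all higher differences vanish, so the minimal degree is 2.

2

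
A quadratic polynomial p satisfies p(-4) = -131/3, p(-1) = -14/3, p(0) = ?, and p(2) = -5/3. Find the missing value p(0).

The 3 known points determine the degree-2 polynomial uniquely.
Write p(n) = an^2 + bn + c. Substituting each data point gives a linear system:
  16a - 4b + c = -131/3
  a - b + c = -14/3
  4a + 2b + c = -5/3
Solving the system yields a = -2, b = 3, c = 1/3.
So p(n) = -2n^2 + 3n + 1/3.
Then p(0) = 1/3.

1/3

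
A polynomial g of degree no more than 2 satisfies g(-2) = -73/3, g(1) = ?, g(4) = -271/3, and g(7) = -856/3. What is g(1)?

The 3 known points determine the degree-2 polynomial uniquely.
Write g(u) = au^2 + bu + c. Substituting each data point gives a linear system:
  4a - 2b + c = -73/3
  16a + 4b + c = -271/3
  49a + 7b + c = -856/3
Solving the system yields a = -6, b = 1, c = 5/3.
So g(u) = -6u^2 + u + 5/3.
Then g(1) = -10/3.

-10/3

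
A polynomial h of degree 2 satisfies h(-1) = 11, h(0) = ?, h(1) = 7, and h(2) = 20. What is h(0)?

The 3 known points determine the degree-2 polynomial uniquely.
Write h(u) = au^2 + bu + c. Substituting each data point gives a linear system:
  a - b + c = 11
  a + b + c = 7
  4a + 2b + c = 20
Solving the system yields a = 5, b = -2, c = 4.
So h(u) = 5u^2 - 2u + 4.
Then h(0) = 4.

4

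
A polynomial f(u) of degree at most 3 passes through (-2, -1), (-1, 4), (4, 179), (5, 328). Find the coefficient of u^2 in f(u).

3

Write f(u) = au^3 + bu^2 + cu + d. Substituting each data point gives a linear system:
  -8a + 4b - 2c + d = -1
  -a + b - c + d = 4
  64a + 16b + 4c + d = 179
  125a + 25b + 5c + d = 328
Solving the system yields a = 2, b = 3, c = 0, d = 3.
So f(u) = 2u^3 + 3u^2 + 3.
The coefficient of u^2 is 3.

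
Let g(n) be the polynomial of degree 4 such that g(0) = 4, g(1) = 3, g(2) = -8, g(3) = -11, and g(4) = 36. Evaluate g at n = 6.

568

Write g(n) = an^4 + bn^3 + cn^2 + dn + e. Substituting each data point gives a linear system:
  e = 4
  a + b + c + d + e = 3
  16a + 8b + 4c + 2d + e = -8
  81a + 27b + 9c + 3d + e = -11
  256a + 64b + 16c + 4d + e = 36
Solving the system yields a = 1, b = -3, c = -3, d = 4, e = 4.
So g(n) = n^4 - 3n^3 - 3n^2 + 4n + 4.
Then g(6) = 568.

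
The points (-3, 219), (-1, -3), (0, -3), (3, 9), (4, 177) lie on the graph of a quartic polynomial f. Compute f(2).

Using the Lagrange interpolation formula with nodes -3, -1, 0, 3, 4:
  L_0(t) = (t + 1)t(t - 3)(t - 4) / 252
  L_1(t) = (t + 3)t(t - 3)(t - 4) / -40
  L_2(t) = (t + 3)(t + 1)(t - 3)(t - 4) / 36
  L_3(t) = (t + 3)(t + 1)t(t - 4) / -72
  L_4(t) = (t + 3)(t + 1)t(t - 3) / 140
Then f(t) = 219·L_0(t) - 3·L_1(t) - 3·L_2(t) + 9·L_3(t) + 177·L_4(t).
Expanding and collecting terms gives f(t) = 2t^4 - 4t^3 - 5t^2 + t - 3.
Evaluating at t = 2: f(2) = -21.

-21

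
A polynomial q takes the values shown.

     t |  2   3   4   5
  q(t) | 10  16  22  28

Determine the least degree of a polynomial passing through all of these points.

1

Forward differences of the values at t = 2, 3, 4, 5:
  q  : 10  16  22  28
  Δ  : 6  6  6
  Δ^2: 0  0
  Δ^3: 0
The first differences are constant (6) and nonzero, while all higher differences vanish, so the minimal degree is 1.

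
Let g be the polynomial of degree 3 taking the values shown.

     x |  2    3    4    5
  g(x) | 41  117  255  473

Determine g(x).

g(x) = 3x^3 + 4x^2 - x + 3

Write g(x) = ax^3 + bx^2 + cx + d. Substituting each data point gives a linear system:
  8a + 4b + 2c + d = 41
  27a + 9b + 3c + d = 117
  64a + 16b + 4c + d = 255
  125a + 25b + 5c + d = 473
Solving the system yields a = 3, b = 4, c = -1, d = 3.
So g(x) = 3x³ + 4x² - x + 3.
Check: g(3) = 117. ✓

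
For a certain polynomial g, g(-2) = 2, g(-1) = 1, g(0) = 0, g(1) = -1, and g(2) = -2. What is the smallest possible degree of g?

Forward differences of the values at x = -2, -1, 0, 1, 2:
  g  : 2  1  0  -1  -2
  Δ  : -1  -1  -1  -1
  Δ^2: 0  0  0
  Δ^3: 0  0
  Δ^4: 0
The first differences are constant (-1) and nonzero, while all higher differences vanish, so the minimal degree is 1.

1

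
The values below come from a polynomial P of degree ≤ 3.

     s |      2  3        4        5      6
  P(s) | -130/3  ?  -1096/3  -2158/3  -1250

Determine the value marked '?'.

-152

The 4 known points determine the degree-3 polynomial uniquely.
Write P(s) = as^3 + bs^2 + cs + d. Substituting each data point gives a linear system:
  8a + 4b + 2c + d = -130/3
  64a + 16b + 4c + d = -1096/3
  125a + 25b + 5c + d = -2158/3
  216a + 36b + 6c + d = -1250
Solving the system yields a = -6, b = 5/3, c = -3, d = 4.
So P(s) = -6s³ + (5/3)s² - 3s + 4.
Then P(3) = -152.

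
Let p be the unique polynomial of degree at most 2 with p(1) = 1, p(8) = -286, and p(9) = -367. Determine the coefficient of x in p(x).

4

Write p(x) = ax^2 + bx + c. Substituting each data point gives a linear system:
  a + b + c = 1
  64a + 8b + c = -286
  81a + 9b + c = -367
Solving the system yields a = -5, b = 4, c = 2.
So p(x) = -5x² + 4x + 2.
The coefficient of x is 4.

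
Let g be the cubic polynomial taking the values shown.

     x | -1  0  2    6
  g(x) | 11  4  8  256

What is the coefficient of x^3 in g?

1

Write g(x) = ax^3 + bx^2 + cx + d. Substituting each data point gives a linear system:
  -a + b - c + d = 11
  d = 4
  8a + 4b + 2c + d = 8
  216a + 36b + 6c + d = 256
Solving the system yields a = 1, b = 2, c = -6, d = 4.
So g(x) = x³ + 2x² - 6x + 4.
The leading coefficient is 1.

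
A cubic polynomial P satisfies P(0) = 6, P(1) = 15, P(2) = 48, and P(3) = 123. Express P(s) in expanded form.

Using the Lagrange interpolation formula with nodes 0, 1, 2, 3:
  L_0(s) = (s - 1)(s - 2)(s - 3) / -6
  L_1(s) = s(s - 2)(s - 3) / 2
  L_2(s) = s(s - 1)(s - 3) / -2
  L_3(s) = s(s - 1)(s - 2) / 6
Then P(s) = 6·L_0(s) + 15·L_1(s) + 48·L_2(s) + 123·L_3(s).
Expanding and collecting terms gives P(s) = 3s³ + 3s² + 3s + 6.
Check: P(1) = 15. ✓

P(s) = 3s^3 + 3s^2 + 3s + 6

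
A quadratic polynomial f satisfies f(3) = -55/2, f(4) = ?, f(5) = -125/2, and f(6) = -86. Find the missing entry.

On equispaced nodes a degree-2 polynomial has vanishing third forward difference, so
  - f(3) + 3·f(4) - 3·f(5) + f(6) = 0.
Substituting the known values and solving for f(4):
  3·f(4) = -129
  f(4) = -43.

-43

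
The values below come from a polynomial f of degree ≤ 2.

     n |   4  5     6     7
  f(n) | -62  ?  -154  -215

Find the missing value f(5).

-103

The 3 known points determine the degree-2 polynomial uniquely.
Write f(n) = an^2 + bn + c. Substituting each data point gives a linear system:
  16a + 4b + c = -62
  36a + 6b + c = -154
  49a + 7b + c = -215
Solving the system yields a = -5, b = 4, c = 2.
So f(n) = -5n^2 + 4n + 2.
Then f(5) = -103.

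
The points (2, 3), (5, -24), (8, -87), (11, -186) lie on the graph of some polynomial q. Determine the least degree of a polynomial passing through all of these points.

2

Forward differences of the values at n = 2, 5, 8, 11:
  q  : 3  -24  -87  -186
  Δ  : -27  -63  -99
  Δ^2: -36  -36
  Δ^3: 0
The second differences are constant (-36) and nonzero, while all higher differences vanish, so the minimal degree is 2.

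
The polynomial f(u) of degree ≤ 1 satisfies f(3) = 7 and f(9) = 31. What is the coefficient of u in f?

Write f(u) = au + b. Substituting each data point gives a linear system:
  3a + b = 7
  9a + b = 31
Solving the system yields a = 4, b = -5.
So f(u) = 4u - 5.
The leading coefficient is 4.

4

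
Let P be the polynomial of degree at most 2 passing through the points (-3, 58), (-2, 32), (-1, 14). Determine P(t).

P(t) = 4t^2 - 6t + 4

Write P(t) = at^2 + bt + c. Substituting each data point gives a linear system:
  9a - 3b + c = 58
  4a - 2b + c = 32
  a - b + c = 14
Solving the system yields a = 4, b = -6, c = 4.
So P(t) = 4t^2 - 6t + 4.
Check: P(-2) = 32. ✓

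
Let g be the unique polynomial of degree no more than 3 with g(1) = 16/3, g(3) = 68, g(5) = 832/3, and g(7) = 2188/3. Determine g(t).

Using the Lagrange interpolation formula with nodes 1, 3, 5, 7:
  L_0(t) = (t - 3)(t - 5)(t - 7) / -48
  L_1(t) = (t - 1)(t - 5)(t - 7) / 16
  L_2(t) = (t - 1)(t - 3)(t - 7) / -16
  L_3(t) = (t - 1)(t - 3)(t - 5) / 48
Then g(t) = 16/3·L_0(t) + 68·L_1(t) + 832/3·L_2(t) + 2188/3·L_3(t).
Expanding and collecting terms gives g(t) = 2t³ + (1/3)t² + 4t - 1.
Check: g(7) = 2188/3. ✓

g(t) = 2t^3 + (1/3)t^2 + 4t - 1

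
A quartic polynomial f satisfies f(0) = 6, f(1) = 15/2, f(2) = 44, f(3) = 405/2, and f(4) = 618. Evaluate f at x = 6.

Using the Lagrange interpolation formula with nodes 0, 1, 2, 3, 4:
  L_0(x) = (x - 1)(x - 2)(x - 3)(x - 4) / 24
  L_1(x) = x(x - 2)(x - 3)(x - 4) / -6
  L_2(x) = x(x - 1)(x - 3)(x - 4) / 4
  L_3(x) = x(x - 1)(x - 2)(x - 4) / -6
  L_4(x) = x(x - 1)(x - 2)(x - 3) / 24
Then f(x) = 6·L_0(x) + 15/2·L_1(x) + 44·L_2(x) + 405/2·L_3(x) + 618·L_4(x).
Expanding and collecting terms gives f(x) = 2x^4 + (5/2)x^3 - 4x^2 + x + 6.
Evaluating at x = 6: f(6) = 3000.

3000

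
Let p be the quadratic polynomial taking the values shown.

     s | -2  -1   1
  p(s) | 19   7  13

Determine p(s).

Using the Lagrange interpolation formula with nodes -2, -1, 1:
  L_0(s) = (s + 1)(s - 1) / 3
  L_1(s) = (s + 2)(s - 1) / -2
  L_2(s) = (s + 2)(s + 1) / 6
Then p(s) = 19·L_0(s) + 7·L_1(s) + 13·L_2(s).
Expanding and collecting terms gives p(s) = 5s^2 + 3s + 5.
Check: p(-2) = 19. ✓

p(s) = 5s^2 + 3s + 5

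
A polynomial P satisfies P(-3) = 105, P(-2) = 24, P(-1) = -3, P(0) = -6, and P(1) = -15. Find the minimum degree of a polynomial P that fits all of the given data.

Forward differences of the values at t = -3, -2, -1, 0, 1:
  P  : 105  24  -3  -6  -15
  Δ  : -81  -27  -3  -9
  Δ^2: 54  24  -6
  Δ^3: -30  -30
  Δ^4: 0
The third differences are constant (-30) and nonzero, while all higher differences vanish, so the minimal degree is 3.

3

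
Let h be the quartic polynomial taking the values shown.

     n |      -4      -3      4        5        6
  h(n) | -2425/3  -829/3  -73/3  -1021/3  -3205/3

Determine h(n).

h(n) = -2n^4 + 6n^3 + 6n^2 + 2n - 1/3

Write h(n) = an^4 + bn^3 + cn^2 + dn + e. Substituting each data point gives a linear system:
  256a - 64b + 16c - 4d + e = -2425/3
  81a - 27b + 9c - 3d + e = -829/3
  256a + 64b + 16c + 4d + e = -73/3
  625a + 125b + 25c + 5d + e = -1021/3
  1296a + 216b + 36c + 6d + e = -3205/3
Solving the system yields a = -2, b = 6, c = 6, d = 2, e = -1/3.
So h(n) = -2n^4 + 6n^3 + 6n^2 + 2n - 1/3.
Check: h(6) = -3205/3. ✓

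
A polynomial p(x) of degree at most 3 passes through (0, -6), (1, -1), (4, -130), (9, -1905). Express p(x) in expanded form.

p(x) = -3x^3 + 3x^2 + 5x - 6

Write p(x) = ax^3 + bx^2 + cx + d. Substituting each data point gives a linear system:
  d = -6
  a + b + c + d = -1
  64a + 16b + 4c + d = -130
  729a + 81b + 9c + d = -1905
Solving the system yields a = -3, b = 3, c = 5, d = -6.
So p(x) = -3x^3 + 3x^2 + 5x - 6.
Check: p(9) = -1905. ✓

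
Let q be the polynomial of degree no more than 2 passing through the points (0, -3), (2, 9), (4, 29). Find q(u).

q(u) = u^2 + 4u - 3

Write q(u) = au^2 + bu + c. Substituting each data point gives a linear system:
  c = -3
  4a + 2b + c = 9
  16a + 4b + c = 29
Solving the system yields a = 1, b = 4, c = -3.
So q(u) = u^2 + 4u - 3.
Check: q(2) = 9. ✓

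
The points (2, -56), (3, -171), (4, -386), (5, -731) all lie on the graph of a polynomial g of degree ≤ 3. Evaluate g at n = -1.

Using the Lagrange interpolation formula with nodes 2, 3, 4, 5:
  L_0(n) = (n - 3)(n - 4)(n - 5) / -6
  L_1(n) = (n - 2)(n - 4)(n - 5) / 2
  L_2(n) = (n - 2)(n - 3)(n - 5) / -2
  L_3(n) = (n - 2)(n - 3)(n - 4) / 6
Then g(n) = -56·L_0(n) - 171·L_1(n) - 386·L_2(n) - 731·L_3(n).
Expanding and collecting terms gives g(n) = -5n³ - 5n² + 5n - 6.
Evaluating at n = -1: g(-1) = -11.

-11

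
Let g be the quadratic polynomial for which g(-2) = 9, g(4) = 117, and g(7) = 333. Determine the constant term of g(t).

-3

Write g(t) = at^2 + bt + c. Substituting each data point gives a linear system:
  4a - 2b + c = 9
  16a + 4b + c = 117
  49a + 7b + c = 333
Solving the system yields a = 6, b = 6, c = -3.
So g(t) = 6t^2 + 6t - 3.
The constant term is -3.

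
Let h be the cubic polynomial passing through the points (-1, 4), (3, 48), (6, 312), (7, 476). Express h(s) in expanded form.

Using the Lagrange interpolation formula with nodes -1, 3, 6, 7:
  L_0(s) = (s - 3)(s - 6)(s - 7) / -224
  L_1(s) = (s + 1)(s - 6)(s - 7) / 48
  L_2(s) = (s + 1)(s - 3)(s - 7) / -21
  L_3(s) = (s + 1)(s - 3)(s - 6) / 32
Then h(s) = 4·L_0(s) + 48·L_1(s) + 312·L_2(s) + 476·L_3(s).
Expanding and collecting terms gives h(s) = s^3 + 3s^2 - 2s.
Check: h(7) = 476. ✓

h(s) = s^3 + 3s^2 - 2s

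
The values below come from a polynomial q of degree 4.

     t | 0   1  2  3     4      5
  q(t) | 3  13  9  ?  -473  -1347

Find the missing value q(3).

On equispaced nodes a degree-4 polynomial has vanishing fifth forward difference, so
  - q(0) + 5·q(1) - 10·q(2) + 10·q(3) - 5·q(4) + q(5) = 0.
Substituting the known values and solving for q(3):
  10·q(3) = -990
  q(3) = -99.

-99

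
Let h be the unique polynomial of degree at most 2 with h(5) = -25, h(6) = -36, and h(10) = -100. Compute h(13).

-169

Using the Lagrange interpolation formula with nodes 5, 6, 10:
  L_0(u) = (u - 6)(u - 10) / 5
  L_1(u) = (u - 5)(u - 10) / -4
  L_2(u) = (u - 5)(u - 6) / 20
Then h(u) = -25·L_0(u) - 36·L_1(u) - 100·L_2(u).
Expanding and collecting terms gives h(u) = -u^2.
Evaluating at u = 13: h(13) = -169.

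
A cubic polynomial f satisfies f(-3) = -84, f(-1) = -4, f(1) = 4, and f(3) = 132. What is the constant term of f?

-3

Write f(t) = at^3 + bt^2 + ct + d. Substituting each data point gives a linear system:
  -27a + 9b - 3c + d = -84
  -a + b - c + d = -4
  a + b + c + d = 4
  27a + 9b + 3c + d = 132
Solving the system yields a = 4, b = 3, c = 0, d = -3.
So f(t) = 4t³ + 3t² - 3.
The constant term is -3.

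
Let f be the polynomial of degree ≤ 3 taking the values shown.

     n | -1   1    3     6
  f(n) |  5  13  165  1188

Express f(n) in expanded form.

f(n) = 5n^3 + 3n^2 - n + 6

Write f(n) = an^3 + bn^2 + cn + d. Substituting each data point gives a linear system:
  -a + b - c + d = 5
  a + b + c + d = 13
  27a + 9b + 3c + d = 165
  216a + 36b + 6c + d = 1188
Solving the system yields a = 5, b = 3, c = -1, d = 6.
So f(n) = 5n^3 + 3n^2 - n + 6.
Check: f(6) = 1188. ✓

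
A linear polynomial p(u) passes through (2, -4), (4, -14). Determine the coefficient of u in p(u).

Write p(u) = au + b. Substituting each data point gives a linear system:
  2a + b = -4
  4a + b = -14
Solving the system yields a = -5, b = 6.
So p(u) = -5u + 6.
The leading coefficient is -5.

-5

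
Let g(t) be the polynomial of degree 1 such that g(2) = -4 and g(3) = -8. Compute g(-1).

Using the Lagrange interpolation formula with nodes 2, 3:
  L_0(t) = (t - 3) / -1
  L_1(t) = (t - 2) / 1
Then g(t) = -4·L_0(t) - 8·L_1(t).
Expanding and collecting terms gives g(t) = -4t + 4.
Evaluating at t = -1: g(-1) = 8.

8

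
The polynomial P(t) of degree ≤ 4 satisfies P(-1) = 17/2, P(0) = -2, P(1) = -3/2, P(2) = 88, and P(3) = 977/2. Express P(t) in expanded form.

P(t) = 6t^4 + t^3 - (1/2)t^2 - 6t - 2

Write P(t) = at^4 + bt^3 + ct^2 + dt + e. Substituting each data point gives a linear system:
  a - b + c - d + e = 17/2
  e = -2
  a + b + c + d + e = -3/2
  16a + 8b + 4c + 2d + e = 88
  81a + 27b + 9c + 3d + e = 977/2
Solving the system yields a = 6, b = 1, c = -1/2, d = -6, e = -2.
So P(t) = 6t⁴ + t³ - (1/2)t² - 6t - 2.
Check: P(2) = 88. ✓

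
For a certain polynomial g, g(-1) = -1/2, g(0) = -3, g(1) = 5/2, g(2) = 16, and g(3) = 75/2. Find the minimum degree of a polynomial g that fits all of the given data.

2

Forward differences of the values at t = -1, 0, 1, 2, 3:
  g  : -1/2  -3  5/2  16  75/2
  Δ  : -5/2  11/2  27/2  43/2
  Δ^2: 8  8  8
  Δ^3: 0  0
  Δ^4: 0
The second differences are constant (8) and nonzero, while all higher differences vanish, so the minimal degree is 2.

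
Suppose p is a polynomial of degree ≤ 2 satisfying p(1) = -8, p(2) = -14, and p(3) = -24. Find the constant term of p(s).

Write p(s) = as^2 + bs + c. Substituting each data point gives a linear system:
  a + b + c = -8
  4a + 2b + c = -14
  9a + 3b + c = -24
Solving the system yields a = -2, b = 0, c = -6.
So p(s) = -2s² - 6.
The constant term is -6.

-6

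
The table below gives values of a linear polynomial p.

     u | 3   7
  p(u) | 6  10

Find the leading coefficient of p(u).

Write p(u) = au + b. Substituting each data point gives a linear system:
  3a + b = 6
  7a + b = 10
Solving the system yields a = 1, b = 3.
So p(u) = u + 3.
The leading coefficient is 1.

1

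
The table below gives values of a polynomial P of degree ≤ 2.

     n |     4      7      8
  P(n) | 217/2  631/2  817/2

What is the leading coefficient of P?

6

Write P(n) = an^2 + bn + c. Substituting each data point gives a linear system:
  16a + 4b + c = 217/2
  49a + 7b + c = 631/2
  64a + 8b + c = 817/2
Solving the system yields a = 6, b = 3, c = 1/2.
So P(n) = 6n^2 + 3n + 1/2.
The leading coefficient is 6.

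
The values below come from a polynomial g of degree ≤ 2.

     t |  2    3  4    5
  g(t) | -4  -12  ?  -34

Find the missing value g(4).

-22

On equispaced nodes a degree-2 polynomial has vanishing third forward difference, so
  - g(2) + 3·g(3) - 3·g(4) + g(5) = 0.
Substituting the known values and solving for g(4):
  -3·g(4) = 66
  g(4) = -22.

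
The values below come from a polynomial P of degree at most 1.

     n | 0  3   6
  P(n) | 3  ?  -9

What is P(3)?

On equispaced nodes a degree-1 polynomial has vanishing second forward difference, so
  P(0) - 2·P(3) + P(6) = 0.
Substituting the known values and solving for P(3):
  -2·P(3) = 6
  P(3) = -3.

-3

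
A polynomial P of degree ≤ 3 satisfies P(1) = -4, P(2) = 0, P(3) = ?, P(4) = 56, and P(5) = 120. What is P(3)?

18

On equispaced nodes a degree-3 polynomial has vanishing fourth forward difference, so
  P(1) - 4·P(2) + 6·P(3) - 4·P(4) + P(5) = 0.
Substituting the known values and solving for P(3):
  6·P(3) = 108
  P(3) = 18.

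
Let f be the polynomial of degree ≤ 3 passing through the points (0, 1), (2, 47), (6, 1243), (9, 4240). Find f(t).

f(t) = 6t^3 - 2t^2 + 3t + 1

Write f(t) = at^3 + bt^2 + ct + d. Substituting each data point gives a linear system:
  d = 1
  8a + 4b + 2c + d = 47
  216a + 36b + 6c + d = 1243
  729a + 81b + 9c + d = 4240
Solving the system yields a = 6, b = -2, c = 3, d = 1.
So f(t) = 6t³ - 2t² + 3t + 1.
Check: f(0) = 1. ✓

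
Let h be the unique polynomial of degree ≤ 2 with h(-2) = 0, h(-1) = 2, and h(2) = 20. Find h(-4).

2

Using the Lagrange interpolation formula with nodes -2, -1, 2:
  L_0(n) = (n + 1)(n - 2) / 4
  L_1(n) = (n + 2)(n - 2) / -3
  L_2(n) = (n + 2)(n + 1) / 12
Then h(n) = 0·L_0(n) + 2·L_1(n) + 20·L_2(n).
Expanding and collecting terms gives h(n) = n^2 + 5n + 6.
Evaluating at n = -4: h(-4) = 2.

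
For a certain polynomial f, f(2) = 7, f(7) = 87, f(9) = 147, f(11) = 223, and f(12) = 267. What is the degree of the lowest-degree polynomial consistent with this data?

2

Divided differences on the nodes 2, 7, 9, 11, 12:
  order 0: 7  87  147  223  267
  order 1: 16  30  38  44
  order 2: 2  2  2
  order 3: 0  0
  order 4: 0
The order-2 divided differences are all 2 (nonzero) and every higher order vanishes, so the data lies on a polynomial of degree exactly 2.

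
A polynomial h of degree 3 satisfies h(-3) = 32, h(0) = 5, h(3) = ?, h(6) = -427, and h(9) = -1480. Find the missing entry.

On equispaced nodes a degree-3 polynomial has vanishing fourth forward difference, so
  h(-3) - 4·h(0) + 6·h(3) - 4·h(6) + h(9) = 0.
Substituting the known values and solving for h(3):
  6·h(3) = -240
  h(3) = -40.

-40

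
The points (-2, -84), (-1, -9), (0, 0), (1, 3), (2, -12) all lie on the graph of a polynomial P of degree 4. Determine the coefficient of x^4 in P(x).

-3

Write P(x) = ax^4 + bx^3 + cx^2 + dx + e. Substituting each data point gives a linear system:
  16a - 8b + 4c - 2d + e = -84
  a - b + c - d + e = -9
  e = 0
  a + b + c + d + e = 3
  16a + 8b + 4c + 2d + e = -12
Solving the system yields a = -3, b = 4, c = 0, d = 2, e = 0.
So P(x) = -3x⁴ + 4x³ + 2x.
The leading coefficient is -3.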